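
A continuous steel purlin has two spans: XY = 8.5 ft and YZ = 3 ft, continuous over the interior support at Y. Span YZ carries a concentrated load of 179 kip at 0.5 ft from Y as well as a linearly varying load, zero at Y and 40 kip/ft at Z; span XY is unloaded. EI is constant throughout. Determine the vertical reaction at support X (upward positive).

R_X = -2.743 kip

Take M_Y as the redundant. Released structure: two simple spans XY and YZ with a hinge at Y.
End slopes at the hinge Y, treating each span as simply supported:
  span YZ: point load 179 at a = 0.5: Pab(L + b)/(6LEI) = 68.37/EI
  span YZ: triangular load, peak 40: 7w₀L³/(360EI) = 21/EI
  relative rotation θ_0 = (0 + 89.37)/EI = 89.37/EI
A unit hogging moment at Y produces rotation L₁/(3EI) + L₂/(3EI) = 3.833/EI.
Compatibility: M_Y·(L₁+L₂)/(3EI) = θ_0, giving M_Y = 23.31 kip·ft (hogging).
Span XY, ΣM about X with M_Y applied at Y: R_Y^{XY}·8.5 = 0 + 23.31, so R_Y^{XY} = 2.743 kip and R_X = 0 − 2.743 = -2.743 kip.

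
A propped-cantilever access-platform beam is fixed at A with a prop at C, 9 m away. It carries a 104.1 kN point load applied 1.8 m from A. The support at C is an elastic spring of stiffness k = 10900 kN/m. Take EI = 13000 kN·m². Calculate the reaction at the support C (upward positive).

Take the reaction at C as the redundant and release it; the primary structure is a cantilever fixed at A.
Downward deflection at the released point C due to the loads:
  point load 104.1 at a = 1.8: Pa²(3L − a)/(6EI) = 1417/EI
Flexibility coefficient — unit upward force at C: δ_{CC} = L³/(3EI) = 243/EI.
With EI = 13000 kN·m²: δ_0 = 0.10897 m and δ_{CC} = 0.018692 m/kN.
Compatibility — the spring shortens by R_C/k under the reaction it provides: δ_0 − R_C·δ_{CC} = R_C/k. With 1/k = 0.000092 m/kN, R_C = δ_0 / (δ_{CC} + 1/k) = 0.10897 / (0.018692 + 0.000092) = 5.801 kN.

R_C = 5.801 kN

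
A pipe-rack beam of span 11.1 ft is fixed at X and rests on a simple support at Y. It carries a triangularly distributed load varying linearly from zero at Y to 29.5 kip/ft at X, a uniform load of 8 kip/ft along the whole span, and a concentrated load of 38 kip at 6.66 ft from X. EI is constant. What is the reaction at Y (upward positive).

Choose R_Y as the redundant. The primary structure is the cantilever fixed at X.
Deflection at Y on the released cantilever, summing each load's contribution:
  triangular load, peak 29.5 at the fixed end: w₀L⁴/(30EI) = 14928/EI
  UDL 8: wL⁴/(8EI) = 15181/EI
  point load 38 at a = 6.66: Pa²(3L − a)/(6EI) = 7484/EI
  δ_0 = 37592/EI
Tip deflection under a unit load at Y: L³/(3EI) = 455.9/EI.
The prop prevents deflection at Y: R_Y = δ_0/δ_{YY} = 37592/455.9 = 82.46 kip.

R_Y = 82.46 kip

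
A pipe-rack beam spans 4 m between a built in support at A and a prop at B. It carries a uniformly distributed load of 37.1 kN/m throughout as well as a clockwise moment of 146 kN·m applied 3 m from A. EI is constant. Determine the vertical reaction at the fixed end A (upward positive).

R_A = 41.42 kN

Remove the prop at B; the released (primary) structure is a cantilever built in at A.
Deflection at B on the released cantilever, summing each load's contribution:
  UDL 37.1: wL⁴/(8EI) = 1187/EI
  clockwise couple 146 at a = 3: M₀a(2L − a)/(2EI) = 1095/EI
  δ_0 = 2282/EI
Flexibility coefficient — unit upward force at B: δ_{BB} = L³/(3EI) = 21.33/EI.
The prop prevents deflection at B: R_B = δ_0/δ_{BB} = 2282/21.33 = 107 kN.
Vertical equilibrium: R_A = ΣP − R_B = 148.4 − 107 = 41.42 kN.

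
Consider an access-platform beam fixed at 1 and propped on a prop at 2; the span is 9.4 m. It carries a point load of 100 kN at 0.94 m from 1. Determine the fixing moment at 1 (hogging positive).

Release the roller at 2. Primary structure: cantilever fixed at 1.
Deflection at 2 on the released cantilever, summing each load's contribution:
  point load 100 at a = 0.94: Pa²(3L − a)/(6EI) = 401.4/EI
Flexibility coefficient — unit upward force at 2: δ_{22} = L³/(3EI) = 276.9/EI.
Compatibility at 2: δ_0 − R_2·δ_{22} = 0, so R_2 = 401.4/276.9 = 1.45 kN.
Moment equilibrium about 1: M_1 = Σ(load moments about 1) − R_2·L = 94 − 1.45×9.4 = 80.37 kN·m.

M_1 = 80.37 kN·m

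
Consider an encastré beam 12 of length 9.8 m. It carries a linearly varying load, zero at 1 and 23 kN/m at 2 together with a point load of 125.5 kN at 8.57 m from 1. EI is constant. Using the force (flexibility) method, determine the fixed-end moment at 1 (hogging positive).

M_1 = 90.57 kN·m

Take the two fixed-end moments M_1, M_2 as redundants; the released structure is the simple span 12.
End rotations of the released simple span under the applied load (×1/EI):
  at 1: triangular load, peak 23: 7w₀L³/(360EI) = 420.9/EI
  at 2: triangular load, peak 23: w₀L³/(45EI) = 481.1/EI
  at 1: point load 125.5 at a = 8.57: Pab(L + b)/(6LEI) = 248.2/EI
  at 2: point load 125.5 at a = 8.57: Pab(L + a)/(6LEI) = 413.3/EI
  θ_10 = 669.1/EI,  θ_20 = 894.3/EI
Flexibility coefficients: a unit moment at one end gives L/(3EI) there and L/(6EI) at the far end, so f₁₁ = f₂₂ = 3.267/EI and f₁₂ = f₂₁ = 1.633/EI.
Compatibility — zero rotation at each built-in end:
  3.267 M_1 + 1.633 M_2 = 669.1
  1.633 M_1 + 3.267 M_2 = 894.3
Solving the pair gives M_1 = 90.57 kN·m and M_2 = 228.5 kN·m (hogging).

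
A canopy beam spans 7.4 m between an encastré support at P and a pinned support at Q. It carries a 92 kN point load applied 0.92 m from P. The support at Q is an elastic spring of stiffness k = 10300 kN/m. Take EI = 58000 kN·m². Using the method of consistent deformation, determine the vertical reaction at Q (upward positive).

R_Q = 1.963 kN

Choose R_Q as the redundant. The primary structure is the cantilever fixed at P.
Free-end deflection of the primary structure under the applied loading (downward +):
  point load 92 at a = 0.92: Pa²(3L − a)/(6EI) = 276.2/EI
Tip deflection under a unit load at Q: L³/(3EI) = 135.1/EI.
With EI = 58000 kN·m²: δ_0 = 0.004762 m and δ_{QQ} = 0.002329 m/kN.
Compatibility — the spring shortens by R_Q/k under the reaction it provides: δ_0 − R_Q·δ_{QQ} = R_Q/k. With 1/k = 0.000097 m/kN, R_Q = δ_0 / (δ_{QQ} + 1/k) = 0.004762 / (0.002329 + 0.000097) = 1.963 kN.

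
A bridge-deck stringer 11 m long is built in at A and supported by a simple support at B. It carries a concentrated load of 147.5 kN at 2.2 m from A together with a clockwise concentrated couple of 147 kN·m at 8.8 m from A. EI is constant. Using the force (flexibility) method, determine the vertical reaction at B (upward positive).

R_B = 27.5 kN

Take the reaction at B as the redundant and release it; the primary structure is a cantilever fixed at A.
Primary-structure tip deflection at B by superposition:
  point load 147.5 at a = 2.2: Pa²(3L − a)/(6EI) = 3665/EI
  clockwise couple 147 at a = 8.8: M₀a(2L − a)/(2EI) = 8538/EI
  δ_0 = 12202/EI
Tip deflection under a unit load at B: L³/(3EI) = 443.7/EI.
The prop prevents deflection at B: R_B = δ_0/δ_{BB} = 12202/443.7 = 27.5 kN.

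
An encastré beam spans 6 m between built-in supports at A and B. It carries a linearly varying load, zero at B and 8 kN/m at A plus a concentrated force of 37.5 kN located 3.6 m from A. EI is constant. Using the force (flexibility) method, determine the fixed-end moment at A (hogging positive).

Take the two fixed-end moments M_A, M_B as redundants; the released structure is the simple span AB.
On the primary (simply-supported) span, the end slopes from the loading are:
  at A: triangular load, peak 8: w₀L³/(45EI) = 38.4/EI
  at B: triangular load, peak 8: 7w₀L³/(360EI) = 33.6/EI
  at A: point load 37.5 at a = 3.6: Pab(L + b)/(6LEI) = 75.6/EI
  at B: point load 37.5 at a = 3.6: Pab(L + a)/(6LEI) = 86.4/EI
  θ_A0 = 114/EI,  θ_B0 = 120/EI
Flexibility coefficients: a unit moment at one end gives L/(3EI) there and L/(6EI) at the far end, so f₁₁ = f₂₂ = 2/EI and f₁₂ = f₂₁ = 1/EI.
Compatibility — zero rotation at each built-in end:
  2 M_A + 1 M_B = 114
  1 M_A + 2 M_B = 120
Solving the pair gives M_A = 36 kN·m and M_B = 42 kN·m (hogging).

M_A = 36 kN·m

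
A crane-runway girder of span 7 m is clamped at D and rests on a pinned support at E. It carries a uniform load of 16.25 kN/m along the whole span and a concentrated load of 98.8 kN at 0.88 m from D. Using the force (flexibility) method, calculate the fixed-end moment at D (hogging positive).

M_D = 170.8 kN·m

Take the reaction at E as the redundant and release it; the primary structure is a cantilever fixed at D.
Deflection at E on the released cantilever, summing each load's contribution:
  UDL 16.25: wL⁴/(8EI) = 4877/EI
  point load 98.8 at a = 0.88: Pa²(3L − a)/(6EI) = 256.6/EI
  δ_0 = 5134/EI
Flexibility coefficient — unit upward force at E: δ_{EE} = L³/(3EI) = 114.3/EI.
Compatibility at E: δ_0 − R_E·δ_{EE} = 0, so R_E = 5134/114.3 = 44.9 kN.
Moment equilibrium about D: M_D = Σ(load moments about D) − R_E·L = 485.1 − 44.9×7 = 170.8 kN·m.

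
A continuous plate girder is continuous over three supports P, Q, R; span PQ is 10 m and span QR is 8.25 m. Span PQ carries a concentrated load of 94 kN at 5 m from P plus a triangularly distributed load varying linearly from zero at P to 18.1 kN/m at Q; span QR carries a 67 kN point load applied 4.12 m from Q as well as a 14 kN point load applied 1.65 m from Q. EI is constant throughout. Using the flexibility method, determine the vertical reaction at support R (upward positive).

Take M_Q as the redundant. Released structure: two simple spans PQ and QR with a hinge at Q.
End slopes at the hinge Q, treating each span as simply supported:
  span PQ: point load 94 at a = 5: Pab(L + a)/(6LEI) = 587.5/EI
  span PQ: triangular load, peak 18.1: w₀L³/(45EI) = 402.2/EI
  span QR: point load 67 at a = 4.12: Pab(L + b)/(6LEI) = 285.1/EI
  span QR: point load 14 at a = 1.65: Pab(L + b)/(6LEI) = 45.74/EI
  relative rotation θ_0 = (989.7 + 330.9)/EI = 1321/EI
A unit hogging moment at Q produces rotation L₁/(3EI) + L₂/(3EI) = 6.083/EI.
Compatibility: M_Q·(L₁+L₂)/(3EI) = θ_0, giving M_Q = 217.1 kN·m (hogging).
Span QR, ΣM about R: R_Q^{QR}·8.25 = 369.1 + 217.1, so R_Q^{QR} = 71.05 kN and R_R = 81 − 71.05 = 9.946 kN.

R_R = 9.946 kN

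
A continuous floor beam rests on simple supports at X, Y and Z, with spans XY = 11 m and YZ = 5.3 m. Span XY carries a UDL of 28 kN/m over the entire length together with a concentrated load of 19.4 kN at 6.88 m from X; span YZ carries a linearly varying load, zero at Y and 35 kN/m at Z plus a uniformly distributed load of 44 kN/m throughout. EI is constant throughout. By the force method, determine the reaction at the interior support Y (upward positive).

Insert a hinge at Y; M_Y is the redundant, and each span becomes simply supported.
End slopes at the hinge Y, treating each span as simply supported:
  span XY: UDL 28: wL³/(24EI) = 1553/EI
  span XY: point load 19.4 at a = 6.88: Pab(L + a)/(6LEI) = 149/EI
  span YZ: triangular load, peak 35: 7w₀L³/(360EI) = 101.3/EI
  span YZ: UDL 44: wL³/(24EI) = 272.9/EI
  relative rotation θ_0 = (1702 + 374.3)/EI = 2076/EI
A unit hogging moment at Y produces rotation L₁/(3EI) + L₂/(3EI) = 5.433/EI.
Slope continuity at Y: θ_0 = M_Y·5.433/EI, so M_Y = 2076/5.433 = 382.1 kN·m (hogging).
Span XY, ΣM about X with M_Y applied at Y: R_Y^{XY}·11 = 1827 + 382.1, so R_Y^{XY} = 200.9 kN and R_X = 327.4 − 200.9 = 126.5 kN.
Span YZ, ΣM about Z: R_Y^{YZ}·5.3 = 781.8 + 382.1, so R_Y^{YZ} = 219.6 kN and R_Z = 325.9 − 219.6 = 106.3 kN.
R_Y = 200.9 + 219.6 = 420.5 kN.

R_Y = 420.5 kN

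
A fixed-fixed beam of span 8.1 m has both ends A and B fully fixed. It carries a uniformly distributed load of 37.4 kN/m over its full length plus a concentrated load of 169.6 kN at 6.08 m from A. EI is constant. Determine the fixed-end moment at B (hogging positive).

M_B = 397.5 kN·m

Take the two fixed-end moments M_A, M_B as redundants; the released structure is the simple span AB.
Simple-span end rotations at A and B under the given loads:
  at A: UDL 37.4: wL³/(24EI) = 828.2/EI
  at B: UDL 37.4: wL³/(24EI) = 828.2/EI
  at A: point load 169.6 at a = 6.08: Pab(L + b)/(6LEI) = 433.7/EI
  at B: point load 169.6 at a = 6.08: Pab(L + a)/(6LEI) = 607.7/EI
  θ_A0 = 1262/EI,  θ_B0 = 1436/EI
Flexibility coefficients: a unit moment at one end gives L/(3EI) there and L/(6EI) at the far end, so f₁₁ = f₂₂ = 2.7/EI and f₁₂ = f₂₁ = 1.35/EI.
Compatibility — zero rotation at each built-in end:
  2.7 M_A + 1.35 M_B = 1262
  1.35 M_A + 2.7 M_B = 1436
Solving the pair gives M_A = 268.6 kN·m and M_B = 397.5 kN·m (hogging).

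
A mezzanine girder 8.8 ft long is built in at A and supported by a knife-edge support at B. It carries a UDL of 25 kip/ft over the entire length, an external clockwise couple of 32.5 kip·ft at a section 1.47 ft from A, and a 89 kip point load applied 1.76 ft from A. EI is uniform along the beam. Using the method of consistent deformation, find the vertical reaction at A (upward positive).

Choose R_B as the redundant. The primary structure is the cantilever fixed at A.
Downward deflection at the released point B due to the loads:
  UDL 25: wL⁴/(8EI) = 18740/EI
  clockwise couple 32.5 at a = 1.47: M₀a(2L − a)/(2EI) = 385.3/EI
  point load 89 at a = 1.76: Pa²(3L − a)/(6EI) = 1132/EI
  δ_0 = 20258/EI
Flexibility coefficient — unit upward force at B: δ_{BB} = L³/(3EI) = 227.2/EI.
The prop prevents deflection at B: R_B = δ_0/δ_{BB} = 20258/227.2 = 89.18 kip.
Vertical equilibrium: R_A = ΣP − R_B = 309 − 89.18 = 219.8 kip.

R_A = 219.8 kip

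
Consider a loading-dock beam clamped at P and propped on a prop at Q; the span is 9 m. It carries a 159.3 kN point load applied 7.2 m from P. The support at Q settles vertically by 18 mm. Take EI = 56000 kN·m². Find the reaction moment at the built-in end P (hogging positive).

M_P = 175 kN·m

Take the reaction at Q as the redundant and release it; the primary structure is a cantilever fixed at P.
Free-end deflection of the primary structure under the applied loading (downward +):
  point load 159.3 at a = 7.2: Pa²(3L − a)/(6EI) = 27252/EI
Tip deflection under a unit load at Q: L³/(3EI) = 243/EI.
With EI = 56000 kN·m²: δ_0 = 0.48664 m and δ_{QQ} = 0.004339 m/kN.
Compatibility — the beam at Q must follow the support down by 0.018 m: δ_0 − R_Q·δ_{QQ} = 0.018, so R_Q = (0.48664 − 0.018)/0.004339 = 108 kN.
Moment equilibrium about P: M_P = Σ(load moments about P) − R_Q·L = 1147 − 108×9 = 175 kN·m.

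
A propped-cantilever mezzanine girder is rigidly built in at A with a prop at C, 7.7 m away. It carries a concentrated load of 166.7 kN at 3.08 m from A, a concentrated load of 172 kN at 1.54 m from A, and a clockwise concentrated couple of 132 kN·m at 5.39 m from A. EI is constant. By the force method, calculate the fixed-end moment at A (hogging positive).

M_A = 389 kN·m

Take the reaction at C as the redundant and release it; the primary structure is a cantilever fixed at A.
Deflection at C on the released cantilever, summing each load's contribution:
  point load 166.7 at a = 3.08: Pa²(3L − a)/(6EI) = 5277/EI
  point load 172 at a = 1.54: Pa²(3L − a)/(6EI) = 1466/EI
  clockwise couple 132 at a = 5.39: M₀a(2L − a)/(2EI) = 3561/EI
  δ_0 = 10303/EI
Tip deflection under a unit load at C: L³/(3EI) = 152.2/EI.
The prop prevents deflection at C: R_C = δ_0/δ_{CC} = 10303/152.2 = 67.71 kN.
Moment equilibrium about A: M_A = Σ(load moments about A) − R_C·L = 910.3 − 67.71×7.7 = 389 kN·m.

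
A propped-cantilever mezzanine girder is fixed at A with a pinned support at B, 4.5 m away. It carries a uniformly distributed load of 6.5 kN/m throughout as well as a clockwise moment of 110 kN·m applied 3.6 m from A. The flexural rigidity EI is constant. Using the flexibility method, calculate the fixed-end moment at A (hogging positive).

Take the reaction at B as the redundant and release it; the primary structure is a cantilever fixed at A.
Free-end deflection of the primary structure under the applied loading (downward +):
  UDL 6.5: wL⁴/(8EI) = 333.2/EI
  clockwise couple 110 at a = 3.6: M₀a(2L − a)/(2EI) = 1069/EI
  δ_0 = 1402/EI
Tip deflection under a unit load at B: L³/(3EI) = 30.38/EI.
Compatibility at B: δ_0 − R_B·δ_{BB} = 0, so R_B = 1402/30.38 = 46.17 kN.
Moment equilibrium about A: M_A = Σ(load moments about A) − R_B·L = 175.8 − 46.17×4.5 = -31.95 kN·m.

M_A = -31.95 kN·m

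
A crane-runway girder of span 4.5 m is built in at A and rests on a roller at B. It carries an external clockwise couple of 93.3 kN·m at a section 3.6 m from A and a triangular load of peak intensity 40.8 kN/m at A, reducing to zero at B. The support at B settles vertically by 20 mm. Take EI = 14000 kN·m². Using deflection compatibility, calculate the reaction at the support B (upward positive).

Choose R_B as the redundant. The primary structure is the cantilever fixed at A.
Primary-structure tip deflection at B by superposition:
  clockwise couple 93.3 at a = 3.6: M₀a(2L − a)/(2EI) = 906.9/EI
  triangular load, peak 40.8 at the fixed end: w₀L⁴/(30EI) = 557.7/EI
  δ_0 = 1465/EI
Tip deflection under a unit load at B: L³/(3EI) = 30.38/EI.
With EI = 14000 kN·m²: δ_0 = 0.10461 m and δ_{BB} = 0.00217 m/kN.
Compatibility — the beam at B must follow the support down by 0.02 m: δ_0 − R_B·δ_{BB} = 0.02, so R_B = (0.10461 − 0.02)/0.00217 = 39 kN.

R_B = 39 kN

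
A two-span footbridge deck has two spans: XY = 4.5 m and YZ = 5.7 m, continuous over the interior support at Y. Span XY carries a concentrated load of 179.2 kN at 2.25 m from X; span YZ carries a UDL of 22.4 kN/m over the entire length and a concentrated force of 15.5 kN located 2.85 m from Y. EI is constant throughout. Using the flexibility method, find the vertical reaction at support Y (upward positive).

R_Y = 211.6 kN

Take M_Y as the redundant. Released structure: two simple spans XY and YZ with a hinge at Y.
Rotations at Y on the released spans (each span's end-slope, ×1/EI):
  span XY: point load 179.2 at a = 2.25: Pab(L + a)/(6LEI) = 226.8/EI
  span YZ: UDL 22.4: wL³/(24EI) = 172.8/EI
  span YZ: point load 15.5 at a = 2.85: Pab(L + b)/(6LEI) = 31.47/EI
  relative rotation θ_0 = (226.8 + 204.3)/EI = 431.1/EI
A unit hogging moment at Y produces rotation L₁/(3EI) + L₂/(3EI) = 3.4/EI.
Slope continuity at Y: θ_0 = M_Y·3.4/EI, so M_Y = 431.1/3.4 = 126.8 kN·m (hogging).
Span XY, ΣM about X with M_Y applied at Y: R_Y^{XY}·4.5 = 403.2 + 126.8, so R_Y^{XY} = 117.8 kN and R_X = 179.2 − 117.8 = 61.42 kN.
Span YZ, ΣM about Z: R_Y^{YZ}·5.7 = 408.1 + 126.8, so R_Y^{YZ} = 93.84 kN and R_Z = 143.2 − 93.84 = 49.34 kN.
R_Y = 117.8 + 93.84 = 211.6 kN.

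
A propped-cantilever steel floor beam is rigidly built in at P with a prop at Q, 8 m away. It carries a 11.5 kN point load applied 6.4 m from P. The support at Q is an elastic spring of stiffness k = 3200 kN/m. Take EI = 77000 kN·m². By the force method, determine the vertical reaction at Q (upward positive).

Release the roller at Q. Primary structure: cantilever fixed at P.
Deflection at Q on the released cantilever, summing each load's contribution:
  point load 11.5 at a = 6.4: Pa²(3L − a)/(6EI) = 1382/EI
Flexibility coefficient — unit upward force at Q: δ_{QQ} = L³/(3EI) = 170.7/EI.
With EI = 77000 kN·m²: δ_0 = 0.017944 m and δ_{QQ} = 0.002216 m/kN.
Compatibility — the spring shortens by R_Q/k under the reaction it provides: δ_0 − R_Q·δ_{QQ} = R_Q/k. With 1/k = 0.000313 m/kN, R_Q = δ_0 / (δ_{QQ} + 1/k) = 0.017944 / (0.002216 + 0.000313) = 7.096 kN.

R_Q = 7.096 kN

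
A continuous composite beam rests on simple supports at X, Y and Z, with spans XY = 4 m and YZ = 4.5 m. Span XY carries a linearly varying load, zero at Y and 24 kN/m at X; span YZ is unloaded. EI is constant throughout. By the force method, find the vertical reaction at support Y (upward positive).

R_Y = 20.98 kN

Take M_Y as the redundant. Released structure: two simple spans XY and YZ with a hinge at Y.
End slopes at the hinge Y, treating each span as simply supported:
  span XY: triangular load, peak 24: 7w₀L³/(360EI) = 29.87/EI
  relative rotation θ_0 = (29.87 + 0)/EI = 29.87/EI
A unit hogging moment at Y produces rotation L₁/(3EI) + L₂/(3EI) = 2.833/EI.
Slope continuity at Y: θ_0 = M_Y·2.833/EI, so M_Y = 29.87/2.833 = 10.54 kN·m (hogging).
Span XY, ΣM about X with M_Y applied at Y: R_Y^{XY}·4 = 64 + 10.54, so R_Y^{XY} = 18.64 kN and R_X = 48 − 18.64 = 29.36 kN.
Span YZ, ΣM about Z: R_Y^{YZ}·4.5 = 0 + 10.54, so R_Y^{YZ} = 2.342 kN and R_Z = 0 − 2.342 = -2.342 kN.
R_Y = 18.64 + 2.342 = 20.98 kN.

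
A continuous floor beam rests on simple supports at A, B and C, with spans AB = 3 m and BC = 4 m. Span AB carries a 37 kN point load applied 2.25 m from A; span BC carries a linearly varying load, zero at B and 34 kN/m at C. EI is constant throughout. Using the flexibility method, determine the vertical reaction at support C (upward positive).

Release continuity at B by inserting a hinge; the redundant is the internal moment M_B. The primary structure is two simply-supported spans AB and BC.
End slopes at the hinge B, treating each span as simply supported:
  span AB: point load 37 at a = 2.25: Pab(L + a)/(6LEI) = 18.21/EI
  span BC: triangular load, peak 34: 7w₀L³/(360EI) = 42.31/EI
  relative rotation θ_0 = (18.21 + 42.31)/EI = 60.52/EI
A unit hogging moment at B produces rotation L₁/(3EI) + L₂/(3EI) = 2.333/EI.
Compatibility: M_B·(L₁+L₂)/(3EI) = θ_0, giving M_B = 25.94 kN·m (hogging).
Span BC, ΣM about C: R_B^{BC}·4 = 90.67 + 25.94, so R_B^{BC} = 29.15 kN and R_C = 68 − 29.15 = 38.85 kN.

R_C = 38.85 kN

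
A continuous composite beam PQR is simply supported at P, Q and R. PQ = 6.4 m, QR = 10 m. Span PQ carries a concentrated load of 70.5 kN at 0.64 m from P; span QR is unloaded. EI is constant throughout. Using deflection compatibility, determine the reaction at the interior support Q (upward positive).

R_Q = 9.283 kN

Take M_Q as the redundant. Released structure: two simple spans PQ and QR with a hinge at Q.
Discontinuity in slope at Q on the released structure — sum the simple-span end rotations:
  span PQ: point load 70.5 at a = 0.64: Pab(L + a)/(6LEI) = 47.65/EI
  relative rotation θ_0 = (47.65 + 0)/EI = 47.65/EI
A unit hogging moment at Q produces rotation L₁/(3EI) + L₂/(3EI) = 5.467/EI.
Compatibility: M_Q·(L₁+L₂)/(3EI) = θ_0, giving M_Q = 8.716 kN·m (hogging).
Span PQ, ΣM about P with M_Q applied at Q: R_Q^{PQ}·6.4 = 45.12 + 8.716, so R_Q^{PQ} = 8.412 kN and R_P = 70.5 − 8.412 = 62.09 kN.
Span QR, ΣM about R: R_Q^{QR}·10 = 0 + 8.716, so R_Q^{QR} = 0.8716 kN and R_R = 0 − 0.8716 = -0.8716 kN.
R_Q = 8.412 + 0.8716 = 9.283 kN.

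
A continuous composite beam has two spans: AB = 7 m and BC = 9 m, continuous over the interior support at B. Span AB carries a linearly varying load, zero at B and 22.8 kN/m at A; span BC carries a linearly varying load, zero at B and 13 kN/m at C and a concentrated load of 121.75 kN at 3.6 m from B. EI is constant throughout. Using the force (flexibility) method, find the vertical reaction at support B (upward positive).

R_B = 165.2 kN

Release continuity at B by inserting a hinge; the redundant is the internal moment M_B. The primary structure is two simply-supported spans AB and BC.
End slopes at the hinge B, treating each span as simply supported:
  span AB: triangular load, peak 22.8: 7w₀L³/(360EI) = 152.1/EI
  span BC: triangular load, peak 13: 7w₀L³/(360EI) = 184.3/EI
  span BC: point load 121.75 at a = 3.6: Pab(L + b)/(6LEI) = 631.2/EI
  relative rotation θ_0 = (152.1 + 815.4)/EI = 967.5/EI
A unit hogging moment at B produces rotation L₁/(3EI) + L₂/(3EI) = 5.333/EI.
Compatibility: M_B·(L₁+L₂)/(3EI) = θ_0, giving M_B = 181.4 kN·m (hogging).
Span AB, ΣM about A with M_B applied at B: R_B^{AB}·7 = 186.2 + 181.4, so R_B^{AB} = 52.51 kN and R_A = 79.8 − 52.51 = 27.29 kN.
Span BC, ΣM about C: R_B^{BC}·9 = 833 + 181.4, so R_B^{BC} = 112.7 kN and R_C = 180.2 − 112.7 = 67.54 kN.
R_B = 52.51 + 112.7 = 165.2 kN.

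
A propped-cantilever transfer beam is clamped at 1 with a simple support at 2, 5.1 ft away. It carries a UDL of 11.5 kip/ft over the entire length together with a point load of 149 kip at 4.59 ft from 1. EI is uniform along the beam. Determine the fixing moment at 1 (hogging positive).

M_1 = 75 kip·ft

Release the roller at 2. Primary structure: cantilever fixed at 1.
Downward deflection at the released point 2 due to the loads:
  UDL 11.5: wL⁴/(8EI) = 972.5/EI
  point load 149 at a = 4.59: Pa²(3L − a)/(6EI) = 5603/EI
  δ_0 = 6576/EI
Flexibility coefficient — unit upward force at 2: δ_{22} = L³/(3EI) = 44.22/EI.
Compatibility at 2: δ_0 − R_2·δ_{22} = 0, so R_2 = 6576/44.22 = 148.7 kip.
Moment equilibrium about 1: M_1 = Σ(load moments about 1) − R_2·L = 833.5 − 148.7×5.1 = 75 kip·ft.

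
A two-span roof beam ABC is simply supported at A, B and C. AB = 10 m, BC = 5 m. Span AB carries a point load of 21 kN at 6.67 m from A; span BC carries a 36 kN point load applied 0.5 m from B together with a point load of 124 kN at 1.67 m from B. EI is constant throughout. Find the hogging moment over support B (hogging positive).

M_B = 69.34 kN·m

Take M_B as the redundant. Released structure: two simple spans AB and BC with a hinge at B.
Discontinuity in slope at B on the released structure — sum the simple-span end rotations:
  span AB: point load 21 at a = 6.67: Pab(L + a)/(6LEI) = 129.6/EI
  span BC: point load 36 at a = 0.5: Pab(L + b)/(6LEI) = 25.65/EI
  span BC: point load 124 at a = 1.67: Pab(L + b)/(6LEI) = 191.5/EI
  relative rotation θ_0 = (129.6 + 217.1)/EI = 346.7/EI
A unit hogging moment at B produces rotation L₁/(3EI) + L₂/(3EI) = 5/EI.
Compatibility: M_B·(L₁+L₂)/(3EI) = θ_0, giving M_B = 69.34 kN·m (hogging).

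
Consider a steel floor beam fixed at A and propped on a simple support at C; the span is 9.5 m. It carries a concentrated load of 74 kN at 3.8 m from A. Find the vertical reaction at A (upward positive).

Remove the prop at C; the released (primary) structure is a cantilever built in at A.
Primary-structure tip deflection at C by superposition:
  point load 74 at a = 3.8: Pa²(3L − a)/(6EI) = 4399/EI
Flexibility coefficient — unit upward force at C: δ_{CC} = L³/(3EI) = 285.8/EI.
The prop prevents deflection at C: R_C = δ_0/δ_{CC} = 4399/285.8 = 15.39 kN.
Vertical equilibrium: R_A = ΣP − R_C = 74 − 15.39 = 58.61 kN.

R_A = 58.61 kN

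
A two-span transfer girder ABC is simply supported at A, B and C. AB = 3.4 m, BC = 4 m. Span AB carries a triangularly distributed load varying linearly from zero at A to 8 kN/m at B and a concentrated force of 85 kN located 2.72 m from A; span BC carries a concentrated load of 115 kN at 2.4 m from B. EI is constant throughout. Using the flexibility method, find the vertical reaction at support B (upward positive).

Release continuity at B by inserting a hinge; the redundant is the internal moment M_B. The primary structure is two simply-supported spans AB and BC.
Discontinuity in slope at B on the released structure — sum the simple-span end rotations:
  span AB: triangular load, peak 8: w₀L³/(45EI) = 6.987/EI
  span AB: point load 85 at a = 2.72: Pab(L + a)/(6LEI) = 47.16/EI
  span BC: point load 115 at a = 2.4: Pab(L + b)/(6LEI) = 103/EI
  relative rotation θ_0 = (54.15 + 103)/EI = 157.2/EI
A unit hogging moment at B produces rotation L₁/(3EI) + L₂/(3EI) = 2.467/EI.
Slope continuity at B: θ_0 = M_B·2.467/EI, so M_B = 157.2/2.467 = 63.73 kN·m (hogging).
Span AB, ΣM about A with M_B applied at B: R_B^{AB}·3.4 = 262 + 63.73, so R_B^{AB} = 95.81 kN and R_A = 98.6 − 95.81 = 2.79 kN.
Span BC, ΣM about C: R_B^{BC}·4 = 184 + 63.73, so R_B^{BC} = 61.93 kN and R_C = 115 − 61.93 = 53.07 kN.
R_B = 95.81 + 61.93 = 157.7 kN.

R_B = 157.7 kN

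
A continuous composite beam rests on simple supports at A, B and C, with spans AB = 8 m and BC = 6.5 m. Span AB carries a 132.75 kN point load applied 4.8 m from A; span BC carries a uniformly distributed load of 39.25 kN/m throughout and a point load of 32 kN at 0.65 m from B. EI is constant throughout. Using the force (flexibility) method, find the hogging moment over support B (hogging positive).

Insert a hinge at B; M_B is the redundant, and each span becomes simply supported.
Rotations at B on the released spans (each span's end-slope, ×1/EI):
  span AB: point load 132.75 at a = 4.8: Pab(L + a)/(6LEI) = 543.7/EI
  span BC: UDL 39.25: wL³/(24EI) = 449.1/EI
  span BC: point load 32 at a = 0.65: Pab(L + b)/(6LEI) = 38.53/EI
  relative rotation θ_0 = (543.7 + 487.7)/EI = 1031/EI
A unit hogging moment at B produces rotation L₁/(3EI) + L₂/(3EI) = 4.833/EI.
Slope continuity at B: θ_0 = M_B·4.833/EI, so M_B = 1031/4.833 = 213.4 kN·m (hogging).

M_B = 213.4 kN·m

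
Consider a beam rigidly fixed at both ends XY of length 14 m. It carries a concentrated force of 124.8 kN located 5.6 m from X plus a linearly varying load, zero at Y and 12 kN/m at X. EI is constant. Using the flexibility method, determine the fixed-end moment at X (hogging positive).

M_X = 369.2 kN·m

Release both end moments; the primary structure is a simply-supported span XY with redundants M_X and M_Y.
End rotations of the released simple span under the applied load (×1/EI):
  at X: point load 124.8 at a = 5.6: Pab(L + b)/(6LEI) = 1565/EI
  at Y: point load 124.8 at a = 5.6: Pab(L + a)/(6LEI) = 1370/EI
  at X: triangular load, peak 12: w₀L³/(45EI) = 731.7/EI
  at Y: triangular load, peak 12: 7w₀L³/(360EI) = 640.3/EI
  θ_X0 = 2297/EI,  θ_Y0 = 2010/EI
Flexibility coefficients: a unit moment at one end gives L/(3EI) there and L/(6EI) at the far end, so f₁₁ = f₂₂ = 4.667/EI and f₁₂ = f₂₁ = 2.333/EI.
Compatibility — zero rotation at each built-in end:
  4.667 M_X + 2.333 M_Y = 2297
  2.333 M_X + 4.667 M_Y = 2010
Solving the pair gives M_X = 369.2 kN·m and M_Y = 246.1 kN·m (hogging).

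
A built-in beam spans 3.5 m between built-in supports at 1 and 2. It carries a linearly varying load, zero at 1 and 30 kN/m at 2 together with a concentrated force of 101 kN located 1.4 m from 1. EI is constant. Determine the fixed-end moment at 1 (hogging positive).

M_1 = 63.15 kN·m

Take the two fixed-end moments M_1, M_2 as redundants; the released structure is the simple span 12.
Simple-span end rotations at 1 and 2 under the given loads:
  at 1: triangular load, peak 30: 7w₀L³/(360EI) = 25.01/EI
  at 2: triangular load, peak 30: w₀L³/(45EI) = 28.58/EI
  at 1: point load 101 at a = 1.4: Pab(L + b)/(6LEI) = 79.18/EI
  at 2: point load 101 at a = 1.4: Pab(L + a)/(6LEI) = 69.29/EI
  θ_10 = 104.2/EI,  θ_20 = 97.87/EI
Flexibility coefficients: a unit moment at one end gives L/(3EI) there and L/(6EI) at the far end, so f₁₁ = f₂₂ = 1.167/EI and f₁₂ = f₂₁ = 0.5833/EI.
Compatibility — zero rotation at each built-in end:
  1.167 M_1 + 0.5833 M_2 = 104.2
  0.5833 M_1 + 1.167 M_2 = 97.87
Solving the pair gives M_1 = 63.15 kN·m and M_2 = 52.31 kN·m (hogging).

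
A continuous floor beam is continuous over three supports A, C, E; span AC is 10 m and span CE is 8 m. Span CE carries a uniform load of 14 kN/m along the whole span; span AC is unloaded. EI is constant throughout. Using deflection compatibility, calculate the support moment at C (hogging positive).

Take M_C as the redundant. Released structure: two simple spans AC and CE with a hinge at C.
Rotations at C on the released spans (each span's end-slope, ×1/EI):
  span CE: UDL 14: wL³/(24EI) = 298.7/EI
  relative rotation θ_0 = (0 + 298.7)/EI = 298.7/EI
A unit hogging moment at C produces rotation L₁/(3EI) + L₂/(3EI) = 6/EI.
Slope continuity at C: θ_0 = M_C·6/EI, so M_C = 298.7/6 = 49.78 kN·m (hogging).

M_C = 49.78 kN·m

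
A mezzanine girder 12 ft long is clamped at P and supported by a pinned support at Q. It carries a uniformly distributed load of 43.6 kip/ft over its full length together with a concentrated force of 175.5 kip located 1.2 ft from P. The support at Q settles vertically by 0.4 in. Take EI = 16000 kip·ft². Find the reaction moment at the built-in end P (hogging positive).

Choose R_Q as the redundant. The primary structure is the cantilever fixed at P.
Downward deflection at the released point Q due to the loads:
  UDL 43.6: wL⁴/(8EI) = 113011/EI
  point load 175.5 at a = 1.2: Pa²(3L − a)/(6EI) = 1466/EI
  δ_0 = 114477/EI
Tip deflection under a unit load at Q: L³/(3EI) = 576/EI.
With EI = 16000 kip·ft²: δ_0 = 7.1548 ft and δ_{QQ} = 0.036 ft/kip.
Compatibility — the beam at Q must follow the support down by 0.03333 ft: δ_0 − R_Q·δ_{QQ} = 0.03333, so R_Q = (7.1548 − 0.03333)/0.036 = 197.8 kip.
Moment equilibrium about P: M_P = Σ(load moments about P) − R_Q·L = 3350 − 197.8×12 = 976 kip·ft.

M_P = 976 kip·ft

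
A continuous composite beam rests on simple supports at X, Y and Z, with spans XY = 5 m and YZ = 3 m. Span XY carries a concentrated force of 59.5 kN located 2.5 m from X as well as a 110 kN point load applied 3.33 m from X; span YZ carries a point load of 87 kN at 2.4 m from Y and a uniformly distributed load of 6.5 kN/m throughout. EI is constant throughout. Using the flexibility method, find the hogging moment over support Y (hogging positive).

Insert a hinge at Y; M_Y is the redundant, and each span becomes simply supported.
End slopes at the hinge Y, treating each span as simply supported:
  span XY: point load 59.5 at a = 2.5: Pab(L + a)/(6LEI) = 92.97/EI
  span XY: point load 110 at a = 3.33: Pab(L + a)/(6LEI) = 169.9/EI
  span YZ: point load 87 at a = 2.4: Pab(L + b)/(6LEI) = 25.06/EI
  span YZ: UDL 6.5: wL³/(24EI) = 7.312/EI
  relative rotation θ_0 = (262.8 + 32.37)/EI = 295.2/EI
A unit hogging moment at Y produces rotation L₁/(3EI) + L₂/(3EI) = 2.667/EI.
Compatibility: M_Y·(L₁+L₂)/(3EI) = θ_0, giving M_Y = 110.7 kN·m (hogging).

M_Y = 110.7 kN·m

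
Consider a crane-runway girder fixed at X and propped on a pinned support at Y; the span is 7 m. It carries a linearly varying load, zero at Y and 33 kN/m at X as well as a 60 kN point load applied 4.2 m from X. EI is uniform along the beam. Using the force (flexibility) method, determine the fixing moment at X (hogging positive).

M_X = 178.4 kN·m

Release the roller at Y. Primary structure: cantilever fixed at X.
Primary-structure tip deflection at Y by superposition:
  triangular load, peak 33 at the fixed end: w₀L⁴/(30EI) = 2641/EI
  point load 60 at a = 4.2: Pa²(3L − a)/(6EI) = 2964/EI
  δ_0 = 5605/EI
Tip deflection under a unit load at Y: L³/(3EI) = 114.3/EI.
Compatibility at Y: δ_0 − R_Y·δ_{YY} = 0, so R_Y = 5605/114.3 = 49.02 kN.
Moment equilibrium about X: M_X = Σ(load moments about X) − R_Y·L = 521.5 − 49.02×7 = 178.4 kN·m.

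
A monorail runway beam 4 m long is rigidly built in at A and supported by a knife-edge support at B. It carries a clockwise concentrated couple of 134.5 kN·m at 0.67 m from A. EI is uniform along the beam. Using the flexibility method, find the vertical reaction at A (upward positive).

Take the reaction at B as the redundant and release it; the primary structure is a cantilever fixed at A.
Free-end deflection of the primary structure under the applied loading (downward +):
  clockwise couple 134.5 at a = 0.67: M₀a(2L − a)/(2EI) = 330.3/EI
Flexibility coefficient — unit upward force at B: δ_{BB} = L³/(3EI) = 21.33/EI.
Compatibility at B: δ_0 − R_B·δ_{BB} = 0, so R_B = 330.3/21.33 = 15.48 kN.
Vertical equilibrium: R_A = ΣP − R_B = 0 − 15.48 = -15.48 kN.

R_A = -15.48 kN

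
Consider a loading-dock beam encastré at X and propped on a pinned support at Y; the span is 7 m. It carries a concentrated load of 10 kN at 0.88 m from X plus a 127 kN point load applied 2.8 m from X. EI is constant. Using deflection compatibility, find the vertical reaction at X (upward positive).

R_X = 110.4 kN

Take the reaction at Y as the redundant and release it; the primary structure is a cantilever fixed at X.
Deflection at Y on the released cantilever, summing each load's contribution:
  point load 10 at a = 0.88: Pa²(3L − a)/(6EI) = 25.97/EI
  point load 127 at a = 2.8: Pa²(3L − a)/(6EI) = 3020/EI
  δ_0 = 3046/EI
Tip deflection under a unit load at Y: L³/(3EI) = 114.3/EI.
Compatibility at Y: δ_0 − R_Y·δ_{YY} = 0, so R_Y = 3046/114.3 = 26.64 kN.
Vertical equilibrium: R_X = ΣP − R_Y = 137 − 26.64 = 110.4 kN.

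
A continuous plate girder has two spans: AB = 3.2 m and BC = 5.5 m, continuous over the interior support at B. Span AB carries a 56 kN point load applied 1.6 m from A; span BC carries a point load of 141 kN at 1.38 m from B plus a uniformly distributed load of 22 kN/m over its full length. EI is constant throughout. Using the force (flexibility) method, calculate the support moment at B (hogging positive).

M_B = 145.5 kN·m

Insert a hinge at B; M_B is the redundant, and each span becomes simply supported.
Rotations at B on the released spans (each span's end-slope, ×1/EI):
  span AB: point load 56 at a = 1.6: Pab(L + a)/(6LEI) = 35.84/EI
  span BC: point load 141 at a = 1.38: Pab(L + b)/(6LEI) = 233.7/EI
  span BC: UDL 22: wL³/(24EI) = 152.5/EI
  relative rotation θ_0 = (35.84 + 386.2)/EI = 422/EI
A unit hogging moment at B produces rotation L₁/(3EI) + L₂/(3EI) = 2.9/EI.
Slope continuity at B: θ_0 = M_B·2.9/EI, so M_B = 422/2.9 = 145.5 kN·m (hogging).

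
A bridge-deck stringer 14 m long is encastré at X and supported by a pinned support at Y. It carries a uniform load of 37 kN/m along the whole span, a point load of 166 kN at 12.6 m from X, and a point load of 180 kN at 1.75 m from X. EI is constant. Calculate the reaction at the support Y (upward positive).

Take the reaction at Y as the redundant and release it; the primary structure is a cantilever fixed at X.
Deflection at Y on the released cantilever, summing each load's contribution:
  UDL 37: wL⁴/(8EI) = 177674/EI
  point load 166 at a = 12.6: Pa²(3L − a)/(6EI) = 129135/EI
  point load 180 at a = 1.75: Pa²(3L − a)/(6EI) = 3698/EI
  δ_0 = 310507/EI
Flexibility coefficient — unit upward force at Y: δ_{YY} = L³/(3EI) = 914.7/EI.
Compatibility at Y: δ_0 − R_Y·δ_{YY} = 0, so R_Y = 310507/914.7 = 339.5 kN.

R_Y = 339.5 kN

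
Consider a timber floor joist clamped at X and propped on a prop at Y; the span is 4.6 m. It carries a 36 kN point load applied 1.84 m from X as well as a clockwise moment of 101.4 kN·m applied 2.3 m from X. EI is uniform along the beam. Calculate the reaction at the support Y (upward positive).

R_Y = 32.29 kN

Release the roller at Y. Primary structure: cantilever fixed at X.
Downward deflection at the released point Y due to the loads:
  point load 36 at a = 1.84: Pa²(3L − a)/(6EI) = 243/EI
  clockwise couple 101.4 at a = 2.3: M₀a(2L − a)/(2EI) = 804.6/EI
  δ_0 = 1048/EI
Flexibility coefficient — unit upward force at Y: δ_{YY} = L³/(3EI) = 32.45/EI.
Compatibility at Y: δ_0 − R_Y·δ_{YY} = 0, so R_Y = 1048/32.45 = 32.29 kN.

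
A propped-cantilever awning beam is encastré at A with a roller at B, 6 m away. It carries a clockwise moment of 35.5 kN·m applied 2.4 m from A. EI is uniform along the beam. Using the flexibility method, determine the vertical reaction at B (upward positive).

R_B = 5.68 kN

Choose R_B as the redundant. The primary structure is the cantilever fixed at A.
Downward deflection at the released point B due to the loads:
  clockwise couple 35.5 at a = 2.4: M₀a(2L − a)/(2EI) = 409/EI
Flexibility coefficient — unit upward force at B: δ_{BB} = L³/(3EI) = 72/EI.
The prop prevents deflection at B: R_B = δ_0/δ_{BB} = 409/72 = 5.68 kN.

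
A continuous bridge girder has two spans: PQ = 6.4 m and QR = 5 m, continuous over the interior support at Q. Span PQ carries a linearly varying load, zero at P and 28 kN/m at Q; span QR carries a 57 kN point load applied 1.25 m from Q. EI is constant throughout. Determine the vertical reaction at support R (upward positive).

R_R = 1.564 kN

Insert a hinge at Q; M_Q is the redundant, and each span becomes simply supported.
Discontinuity in slope at Q on the released structure — sum the simple-span end rotations:
  span PQ: triangular load, peak 28: w₀L³/(45EI) = 163.1/EI
  span QR: point load 57 at a = 1.25: Pab(L + b)/(6LEI) = 77.93/EI
  relative rotation θ_0 = (163.1 + 77.93)/EI = 241/EI
A unit hogging moment at Q produces rotation L₁/(3EI) + L₂/(3EI) = 3.8/EI.
Compatibility: M_Q·(L₁+L₂)/(3EI) = θ_0, giving M_Q = 63.43 kN·m (hogging).
Span QR, ΣM about R: R_Q^{QR}·5 = 213.8 + 63.43, so R_Q^{QR} = 55.44 kN and R_R = 57 − 55.44 = 1.564 kN.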